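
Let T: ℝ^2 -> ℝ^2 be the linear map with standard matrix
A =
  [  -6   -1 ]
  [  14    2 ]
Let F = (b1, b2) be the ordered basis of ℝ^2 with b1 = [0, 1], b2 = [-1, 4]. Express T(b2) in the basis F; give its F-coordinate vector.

Compute T(b2) = A b2 = [2, -6] in standard coordinates.
Then write this in F-coordinates: solve for y in y_1 b1 + y_2 b2 = [2, -6].
This gives y = [2, -2], which is column 2 of [T]_F.

[2, -2]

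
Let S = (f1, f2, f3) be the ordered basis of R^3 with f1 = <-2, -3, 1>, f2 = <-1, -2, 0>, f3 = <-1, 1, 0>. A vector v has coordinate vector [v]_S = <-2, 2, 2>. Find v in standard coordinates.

The coordinates say v = -2f1 + 2f2 + 2f3; adding the scaled basis vectors gives <0, 4, -2>.

<0, 4, -2>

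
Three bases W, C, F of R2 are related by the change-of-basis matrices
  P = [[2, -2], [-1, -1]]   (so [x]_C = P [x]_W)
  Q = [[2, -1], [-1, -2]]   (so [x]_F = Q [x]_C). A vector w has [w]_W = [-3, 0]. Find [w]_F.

[-15, 0]

Apply P to get C-coordinates [-6, 3], then Q to get F-coordinates.
The result is [w]_F = [-15, 0].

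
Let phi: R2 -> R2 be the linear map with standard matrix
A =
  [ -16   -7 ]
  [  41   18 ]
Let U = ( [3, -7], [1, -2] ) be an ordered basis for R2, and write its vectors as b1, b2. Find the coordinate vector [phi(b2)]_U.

[-1, 1]

Column 2 of [phi]_U is the U-coordinate vector of phi(b2).
In standard coordinates phi(b2) = A b2 = [-2, 5].
Converting to U: [-2, 5] = -b1 + b2, so the coordinate vector is [-1, 1].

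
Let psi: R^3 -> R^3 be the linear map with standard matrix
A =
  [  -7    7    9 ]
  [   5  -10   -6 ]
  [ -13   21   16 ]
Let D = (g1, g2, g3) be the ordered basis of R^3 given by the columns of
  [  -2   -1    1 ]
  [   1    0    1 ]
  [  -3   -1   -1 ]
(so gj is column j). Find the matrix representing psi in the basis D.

Let P have columns g1, ..., g3. Then [psi]_D = P^(-1) A P.
Here det P = -1, so P^(-1) is integer; computing A P first and then P^(-1)(A P) gives [[1, 1, 3], [1, 0, 1], [-3, 0, -2]].

[[1, 1, 3], [1, 0, 1], [-3, 0, -2]]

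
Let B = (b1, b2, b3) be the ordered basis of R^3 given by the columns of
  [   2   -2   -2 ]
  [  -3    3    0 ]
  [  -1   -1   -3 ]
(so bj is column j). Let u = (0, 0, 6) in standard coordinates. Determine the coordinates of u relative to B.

Write u = c_1 b1 + ... + c_3 b3 and solve for the c_i.
Solving this 3x3 system gives c = (-3, -3, 0).
Check: -3b1 - 3b2 + 0·b3 = (0, 0, 6).

(-3, -3, 0)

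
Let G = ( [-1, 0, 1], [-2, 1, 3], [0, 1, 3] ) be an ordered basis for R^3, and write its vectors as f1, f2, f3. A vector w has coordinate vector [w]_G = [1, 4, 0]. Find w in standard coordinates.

[-9, 4, 13]

w = M [w]_G, where M has columns f1, ..., f3.
Carrying out the matrix-vector product, w = [-9, 4, 13].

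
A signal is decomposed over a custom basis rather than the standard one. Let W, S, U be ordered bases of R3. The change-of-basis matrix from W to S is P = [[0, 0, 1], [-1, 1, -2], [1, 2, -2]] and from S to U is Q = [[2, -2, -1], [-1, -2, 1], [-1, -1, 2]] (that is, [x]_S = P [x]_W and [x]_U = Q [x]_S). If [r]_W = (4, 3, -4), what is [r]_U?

Composing the changes, [r]_U = Q P [r]_W.
Q P = [[1, -4, 8], [3, 0, 1], [3, 3, -3]]; applying this to (4, 3, -4) gives (-40, 8, 33).

(-40, 8, 33)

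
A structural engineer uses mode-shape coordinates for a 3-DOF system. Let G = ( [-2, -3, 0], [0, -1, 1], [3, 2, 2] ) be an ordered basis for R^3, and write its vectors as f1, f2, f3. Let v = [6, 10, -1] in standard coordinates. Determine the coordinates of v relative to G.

Write v = c_1 f1 + ... + c_3 f3 and solve for the c_i.
Row-reducing the augmented matrix [M | v] gives c = (-3, -1, 0).
Check: -3f1 - f2 + 0·f3 = [6, 10, -1].

[-3, -1, 0]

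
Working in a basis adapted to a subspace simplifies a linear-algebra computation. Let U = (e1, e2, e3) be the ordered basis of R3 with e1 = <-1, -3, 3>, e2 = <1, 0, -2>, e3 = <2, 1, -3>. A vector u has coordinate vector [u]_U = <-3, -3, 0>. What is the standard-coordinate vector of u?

The coordinates say u = -3e1 - 3e2 + 0·e3; adding the scaled basis vectors gives <0, 9, -3>.

<0, 9, -3>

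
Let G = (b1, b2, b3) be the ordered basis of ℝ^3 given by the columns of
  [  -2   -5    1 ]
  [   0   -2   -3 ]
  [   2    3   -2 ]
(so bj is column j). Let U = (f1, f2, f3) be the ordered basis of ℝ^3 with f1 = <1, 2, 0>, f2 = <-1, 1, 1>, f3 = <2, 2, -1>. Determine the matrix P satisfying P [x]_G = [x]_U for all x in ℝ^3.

Column j of P is [bj]_U, since P maps G-coordinates to U-coordinates.
Expressing b1 in U: b1 = 2f1 + 0·f2 - 2f3, so column 1 of P is <2, 0, -2>.
Doing the same for each bj gives P = [[2, -1, -2], [0, 2, -1], [-2, -1, 1]].

[[2, -1, -2], [0, 2, -1], [-2, -1, 1]]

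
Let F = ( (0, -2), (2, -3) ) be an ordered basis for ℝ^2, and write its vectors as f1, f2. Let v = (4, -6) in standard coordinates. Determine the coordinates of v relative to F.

(0, 2)

[v]_F is the unique c with M c = v, where M has columns f1, f2.
System: 0c_1 + 2c_2 = 4, -2c_1 - 3c_2 = -6; solving gives c_1 = 0, c_2 = 2.
Check: 0·f1 + 2f2 = (4, -6).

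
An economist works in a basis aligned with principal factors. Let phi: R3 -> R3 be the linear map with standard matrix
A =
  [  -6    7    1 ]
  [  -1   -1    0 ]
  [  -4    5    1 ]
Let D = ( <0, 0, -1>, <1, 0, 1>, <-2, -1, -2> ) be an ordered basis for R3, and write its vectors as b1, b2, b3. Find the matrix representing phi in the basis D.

With P the matrix whose columns are b1, ..., b3, [phi]_D = P^(-1) A P.
Column by column: phi(b1) = A b1 = <-1, 0, -1>; its D-coordinates <0, -1, 0> give column 1.
Continuing for each basis vector yields [phi]_D = [[0, -2, 2], [-1, -3, -3], [0, 1, -3]].

[[0, -2, 2], [-1, -3, -3], [0, 1, -3]]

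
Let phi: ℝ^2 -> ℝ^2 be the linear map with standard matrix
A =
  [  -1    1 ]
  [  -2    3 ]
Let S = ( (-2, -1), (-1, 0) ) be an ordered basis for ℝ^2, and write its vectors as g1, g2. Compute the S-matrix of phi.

With P the matrix whose columns are g1, g2, [phi]_S = P^(-1) A P.
Column by column: phi(g1) = A g1 = (1, 1); its S-coordinates (-1, 1) give column 1.
Continuing for each basis vector yields [phi]_S = [[-1, -2], [1, 3]].

[[-1, -2], [1, 3]]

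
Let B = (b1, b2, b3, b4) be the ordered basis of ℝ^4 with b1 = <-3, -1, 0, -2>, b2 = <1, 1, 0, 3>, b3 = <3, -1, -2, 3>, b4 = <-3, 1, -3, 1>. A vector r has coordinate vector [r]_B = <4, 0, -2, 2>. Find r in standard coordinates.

<-24, 0, -2, -12>

The coordinates say r = 4b1 + 0·b2 - 2b3 + 2b4; adding the scaled basis vectors gives <-24, 0, -2, -12>.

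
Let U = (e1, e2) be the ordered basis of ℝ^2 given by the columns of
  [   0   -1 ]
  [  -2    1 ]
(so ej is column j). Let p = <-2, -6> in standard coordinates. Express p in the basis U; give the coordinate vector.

[p]_U is the unique c with M c = p, where M has columns e1, e2.
System: 0c_1 - c_2 = -2, -2c_1 + c_2 = -6; solving gives c_1 = 4, c_2 = 2.
Check: 4e1 + 2e2 = <-2, -6>.

<4, 2>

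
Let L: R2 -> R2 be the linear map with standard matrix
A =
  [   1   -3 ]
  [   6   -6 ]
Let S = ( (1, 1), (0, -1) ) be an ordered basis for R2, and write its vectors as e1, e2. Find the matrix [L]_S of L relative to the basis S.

With P the matrix whose columns are e1, e2, [L]_S = P^(-1) A P.
Column by column: L(e1) = A e1 = (-2, 0); its S-coordinates (-2, -2) give column 1.
Continuing for each basis vector yields [L]_S = [[-2, 3], [-2, -3]].

[[-2, 3], [-2, -3]]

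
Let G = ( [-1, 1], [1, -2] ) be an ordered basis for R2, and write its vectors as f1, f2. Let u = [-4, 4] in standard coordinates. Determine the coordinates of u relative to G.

[4, 0]

Write u = c_1 f1 + c_2 f2 and solve for the c_i.
System: -c_1 + c_2 = -4, c_1 - 2c_2 = 4; solving gives c_1 = 4, c_2 = 0.
Check: 4f1 + 0·f2 = [-4, 4].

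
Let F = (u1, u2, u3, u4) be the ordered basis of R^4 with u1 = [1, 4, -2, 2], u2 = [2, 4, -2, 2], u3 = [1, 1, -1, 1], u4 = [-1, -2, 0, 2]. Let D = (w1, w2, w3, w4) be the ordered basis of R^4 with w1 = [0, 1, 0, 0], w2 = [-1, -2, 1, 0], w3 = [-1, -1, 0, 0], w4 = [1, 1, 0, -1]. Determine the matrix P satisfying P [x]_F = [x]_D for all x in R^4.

[[1, 0, -1, -1], [-2, -2, -1, 0], [-1, -2, -1, -1], [-2, -2, -1, -2]]

Let M have columns uj and N have columns wj. Then for every x, N [x]_D = x = M [x]_F, so P = N^(-1) M.
Since det N = 1, N^(-1) has integer entries; multiplying gives P = [[1, 0, -1, -1], [-2, -2, -1, 0], [-1, -2, -1, -1], [-2, -2, -1, -2]].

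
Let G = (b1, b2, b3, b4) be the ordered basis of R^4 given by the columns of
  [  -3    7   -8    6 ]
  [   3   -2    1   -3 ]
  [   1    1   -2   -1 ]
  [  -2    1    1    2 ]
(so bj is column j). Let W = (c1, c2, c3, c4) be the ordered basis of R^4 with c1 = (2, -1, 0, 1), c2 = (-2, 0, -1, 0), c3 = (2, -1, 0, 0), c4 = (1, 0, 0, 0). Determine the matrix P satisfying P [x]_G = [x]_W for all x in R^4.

[[-2, 1, 1, 2], [-1, -1, 2, 1], [-1, 1, -2, 1], [1, 1, -2, 2]]

Let M have columns bj and N have columns cj. Then for every x, N [x]_W = x = M [x]_G, so P = N^(-1) M.
Since det N = 1, N^(-1) has integer entries; multiplying gives P = [[-2, 1, 1, 2], [-1, -1, 2, 1], [-1, 1, -2, 1], [1, 1, -2, 2]].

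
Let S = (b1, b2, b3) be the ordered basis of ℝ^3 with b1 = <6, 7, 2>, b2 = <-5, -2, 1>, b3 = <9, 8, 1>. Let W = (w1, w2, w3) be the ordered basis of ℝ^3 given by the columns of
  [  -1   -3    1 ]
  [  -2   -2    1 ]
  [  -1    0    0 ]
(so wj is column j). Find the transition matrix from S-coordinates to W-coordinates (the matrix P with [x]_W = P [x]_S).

[[-2, -1, -1], [-1, 2, -2], [1, 0, 2]]

Let M have columns bj and N have columns wj. Then for every x, N [x]_W = x = M [x]_S, so P = N^(-1) M.
Since det N = 1, N^(-1) has integer entries; multiplying gives P = [[-2, -1, -1], [-1, 2, -2], [1, 0, 2]].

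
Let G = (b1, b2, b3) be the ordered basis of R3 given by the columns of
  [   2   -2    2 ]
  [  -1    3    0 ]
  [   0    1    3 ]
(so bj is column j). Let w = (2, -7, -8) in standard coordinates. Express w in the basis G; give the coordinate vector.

We seek scalars with c_1 b1 + ... + c_3 b3 = w; equivalently solve M c = w where the columns of M are b1, ..., b3.
Gaussian elimination on [M | w] yields c = (1, -2, -2).
Check: b1 - 2b2 - 2b3 = (2, -7, -8).

(1, -2, -2)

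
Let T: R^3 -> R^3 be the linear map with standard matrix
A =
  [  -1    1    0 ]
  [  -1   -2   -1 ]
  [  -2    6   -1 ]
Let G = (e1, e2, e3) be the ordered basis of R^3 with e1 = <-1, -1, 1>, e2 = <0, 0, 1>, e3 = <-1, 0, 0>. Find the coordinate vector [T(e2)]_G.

<1, -2, -1>

Compute T(e2) = A e2 = <0, -1, -1> in standard coordinates.
Then write this in G-coordinates: solve for y in y_1 e1 + ... + y_3 e3 = <0, -1, -1>.
This gives y = <1, -2, -1>, which is column 2 of [T]_G.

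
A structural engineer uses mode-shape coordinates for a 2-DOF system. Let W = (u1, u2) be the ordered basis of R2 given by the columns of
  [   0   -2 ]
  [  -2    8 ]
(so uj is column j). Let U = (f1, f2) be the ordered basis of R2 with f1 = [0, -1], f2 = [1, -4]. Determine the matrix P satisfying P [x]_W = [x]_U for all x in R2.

[[2, 0], [0, -2]]

Let M have columns uj and N have columns fj. Then for every x, N [x]_U = x = M [x]_W, so P = N^(-1) M.
Since det N = 1, N^(-1) has integer entries; multiplying gives P = [[2, 0], [0, -2]].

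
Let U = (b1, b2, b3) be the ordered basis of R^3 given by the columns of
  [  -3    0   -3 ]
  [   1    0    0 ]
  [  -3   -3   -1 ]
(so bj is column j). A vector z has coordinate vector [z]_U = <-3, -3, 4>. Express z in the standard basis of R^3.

<-3, -3, 14>

By definition z = -3b1 - 3b2 + 4b3.
Summing componentwise gives <-3, -3, 14>.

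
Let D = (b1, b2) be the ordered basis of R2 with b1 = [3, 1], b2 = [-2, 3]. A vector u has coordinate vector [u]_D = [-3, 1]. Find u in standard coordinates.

By definition u = -3b1 + b2.
Summing componentwise gives [-11, 0].

[-11, 0]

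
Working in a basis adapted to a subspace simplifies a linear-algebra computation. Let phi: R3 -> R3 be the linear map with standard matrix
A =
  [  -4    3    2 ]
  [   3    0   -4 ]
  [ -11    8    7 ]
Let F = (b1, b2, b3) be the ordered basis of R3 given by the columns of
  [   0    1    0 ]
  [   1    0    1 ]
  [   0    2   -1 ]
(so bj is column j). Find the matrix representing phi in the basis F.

[[2, -2, 3], [3, 0, 1], [-2, -3, 1]]

With P the matrix whose columns are b1, ..., b3, [phi]_F = P^(-1) A P.
Column by column: phi(b1) = A b1 = <3, 0, 8>; its F-coordinates <2, 3, -2> give column 1.
Continuing for each basis vector yields [phi]_F = [[2, -2, 3], [3, 0, 1], [-2, -3, 1]].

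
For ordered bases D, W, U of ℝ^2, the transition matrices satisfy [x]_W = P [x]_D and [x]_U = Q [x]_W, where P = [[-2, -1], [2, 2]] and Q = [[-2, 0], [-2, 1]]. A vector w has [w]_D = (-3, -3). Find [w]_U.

(-18, -30)

Apply P to get W-coordinates (9, -12), then Q to get U-coordinates.
The result is [w]_U = (-18, -30).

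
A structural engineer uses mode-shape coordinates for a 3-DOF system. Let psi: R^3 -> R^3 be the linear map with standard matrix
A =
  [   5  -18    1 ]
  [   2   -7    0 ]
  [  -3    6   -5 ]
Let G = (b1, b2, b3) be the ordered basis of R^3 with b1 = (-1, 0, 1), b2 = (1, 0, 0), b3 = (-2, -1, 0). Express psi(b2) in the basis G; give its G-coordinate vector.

Compute psi(b2) = A b2 = (5, 2, -3) in standard coordinates.
Then write this in G-coordinates: solve for y in y_1 b1 + ... + y_3 b3 = (5, 2, -3).
This gives y = (-3, -2, -2), which is column 2 of [psi]_G.

(-3, -2, -2)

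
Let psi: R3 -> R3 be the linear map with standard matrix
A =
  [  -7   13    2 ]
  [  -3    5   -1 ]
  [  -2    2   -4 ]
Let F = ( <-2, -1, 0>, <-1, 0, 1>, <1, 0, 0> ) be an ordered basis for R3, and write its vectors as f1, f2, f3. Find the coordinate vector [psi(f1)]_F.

<-1, 2, 1>

Compute psi(f1) = A f1 = <1, 1, 2> in standard coordinates.
Then write this in F-coordinates: solve for y in y_1 f1 + ... + y_3 f3 = <1, 1, 2>.
This gives y = <-1, 2, 1>, which is column 1 of [psi]_F.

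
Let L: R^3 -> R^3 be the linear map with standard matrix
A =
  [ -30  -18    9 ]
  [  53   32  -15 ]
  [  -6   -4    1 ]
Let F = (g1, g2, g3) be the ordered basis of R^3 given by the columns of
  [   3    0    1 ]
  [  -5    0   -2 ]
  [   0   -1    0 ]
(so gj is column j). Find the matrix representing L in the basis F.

[[-1, -3, 1], [-2, 1, -2], [3, 0, 3]]

The j-th column of [L]_F is [L(gj)]_F.
L(g1) = A g1 = <0, -1, 2> = -g1 - 2g2 + 3g3, so column 1 is <-1, -2, 3>.
Repeating for g2, g3 and assembling the columns gives [[-1, -3, 1], [-2, 1, -2], [3, 0, 3]].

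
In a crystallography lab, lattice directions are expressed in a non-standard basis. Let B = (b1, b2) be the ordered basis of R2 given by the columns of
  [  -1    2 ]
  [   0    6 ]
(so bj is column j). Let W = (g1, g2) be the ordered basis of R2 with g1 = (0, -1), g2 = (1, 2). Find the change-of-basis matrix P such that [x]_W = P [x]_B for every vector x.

[[-2, -2], [-1, 2]]

Take x = bj: its B-coordinates are the j-th standard unit vector, so P e_j — column j of P — equals [bj]_W.
b1 = -2g1 - g2, giving column 1 = (-2, -1); repeating for each j gives P = [[-2, -2], [-1, 2]].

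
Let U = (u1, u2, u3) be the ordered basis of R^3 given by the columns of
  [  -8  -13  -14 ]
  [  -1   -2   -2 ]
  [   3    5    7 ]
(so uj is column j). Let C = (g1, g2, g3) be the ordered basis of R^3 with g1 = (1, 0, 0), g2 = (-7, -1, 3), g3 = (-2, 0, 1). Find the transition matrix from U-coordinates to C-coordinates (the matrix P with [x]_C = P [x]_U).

[[-1, -1, 2], [1, 2, 2], [0, -1, 1]]

Let M have columns uj and N have columns gj. Then for every x, N [x]_C = x = M [x]_U, so P = N^(-1) M.
Since det N = -1, N^(-1) has integer entries; multiplying gives P = [[-1, -1, 2], [1, 2, 2], [0, -1, 1]].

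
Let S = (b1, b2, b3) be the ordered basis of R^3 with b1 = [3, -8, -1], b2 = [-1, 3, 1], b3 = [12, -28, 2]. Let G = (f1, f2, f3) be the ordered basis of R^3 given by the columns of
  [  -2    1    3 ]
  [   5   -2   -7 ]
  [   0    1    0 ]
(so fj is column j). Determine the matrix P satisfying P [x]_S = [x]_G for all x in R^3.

Column j of P is [bj]_G, since P maps S-coordinates to G-coordinates.
Expressing b1 in G: b1 = -2f1 - f2 + 0·f3, so column 1 of P is [-2, -1, 0].
Doing the same for each bj gives P = [[-2, 1, -2], [-1, 1, 2], [0, 0, 2]].

[[-2, 1, -2], [-1, 1, 2], [0, 0, 2]]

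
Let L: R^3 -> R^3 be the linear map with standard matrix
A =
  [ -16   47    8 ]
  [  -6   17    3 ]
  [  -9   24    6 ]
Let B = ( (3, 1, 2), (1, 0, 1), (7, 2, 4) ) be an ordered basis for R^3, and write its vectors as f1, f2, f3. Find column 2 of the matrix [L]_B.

Column 2 of [L]_B is the B-coordinate vector of L(f2).
In standard coordinates L(f2) = A f2 = (-8, -3, -3).
Converting to B: (-8, -3, -3) = f1 + 3f2 - 2f3, so the coordinate vector is (1, 3, -2).

(1, 3, -2)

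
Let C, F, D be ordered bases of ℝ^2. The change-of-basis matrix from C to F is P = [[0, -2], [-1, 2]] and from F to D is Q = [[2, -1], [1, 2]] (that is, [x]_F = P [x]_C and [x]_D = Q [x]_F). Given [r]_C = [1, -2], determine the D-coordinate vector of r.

[13, -6]

Apply P to get F-coordinates [4, -5], then Q to get D-coordinates.
The result is [r]_D = [13, -6].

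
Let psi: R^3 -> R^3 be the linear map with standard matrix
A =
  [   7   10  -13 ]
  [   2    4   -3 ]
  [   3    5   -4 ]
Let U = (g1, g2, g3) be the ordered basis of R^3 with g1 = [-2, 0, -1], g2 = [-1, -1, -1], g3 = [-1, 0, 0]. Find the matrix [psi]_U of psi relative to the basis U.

[[1, 1, 1], [1, 3, 2], [-2, -1, 3]]

Let P have columns g1, ..., g3. Then [psi]_U = P^(-1) A P.
Here det P = 1, so P^(-1) is integer; computing A P first and then P^(-1)(A P) gives [[1, 1, 1], [1, 3, 2], [-2, -1, 3]].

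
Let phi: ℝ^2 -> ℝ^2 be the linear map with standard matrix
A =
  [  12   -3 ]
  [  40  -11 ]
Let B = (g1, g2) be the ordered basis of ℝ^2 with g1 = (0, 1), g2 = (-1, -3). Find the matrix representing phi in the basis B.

With P the matrix whose columns are g1, g2, [phi]_B = P^(-1) A P.
Column by column: phi(g1) = A g1 = (-3, -11); its B-coordinates (-2, 3) give column 1.
Continuing for each basis vector yields [phi]_B = [[-2, 2], [3, 3]].

[[-2, 2], [3, 3]]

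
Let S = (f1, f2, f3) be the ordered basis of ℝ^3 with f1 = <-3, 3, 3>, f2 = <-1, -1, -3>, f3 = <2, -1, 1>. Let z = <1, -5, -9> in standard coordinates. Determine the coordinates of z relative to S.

<-1, 2, 0>

Write z = c_1 f1 + ... + c_3 f3 and solve for the c_i.
Gaussian elimination on [M | z] yields c = (-1, 2, 0).
Check: -f1 + 2f2 + 0·f3 = <1, -5, -9>.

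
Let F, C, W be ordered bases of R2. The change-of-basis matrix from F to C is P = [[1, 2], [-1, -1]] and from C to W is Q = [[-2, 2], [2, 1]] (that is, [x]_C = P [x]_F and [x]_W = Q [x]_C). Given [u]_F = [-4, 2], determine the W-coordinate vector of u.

First [u]_C = P [u]_F = [0, 2].
Then [u]_W = Q [u]_C = [4, 2].

[4, 2]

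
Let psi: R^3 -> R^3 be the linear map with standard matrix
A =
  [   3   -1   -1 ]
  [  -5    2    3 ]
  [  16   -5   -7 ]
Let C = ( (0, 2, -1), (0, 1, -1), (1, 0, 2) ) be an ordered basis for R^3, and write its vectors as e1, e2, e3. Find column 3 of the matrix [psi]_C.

Column 3 of [psi]_C is the C-coordinate vector of psi(e3).
In standard coordinates psi(e3) = A e3 = (1, 1, 2).
Converting to C: (1, 1, 2) = e1 - e2 + e3, so the coordinate vector is (1, -1, 1).

(1, -1, 1)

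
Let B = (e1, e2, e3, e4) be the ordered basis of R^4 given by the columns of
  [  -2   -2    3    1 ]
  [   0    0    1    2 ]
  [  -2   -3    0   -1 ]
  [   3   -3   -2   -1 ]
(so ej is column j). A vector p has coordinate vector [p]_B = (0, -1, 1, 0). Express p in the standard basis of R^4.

By definition p = 0·e1 - e2 + e3 + 0·e4.
Summing componentwise gives (5, 1, 3, 1).

(5, 1, 3, 1)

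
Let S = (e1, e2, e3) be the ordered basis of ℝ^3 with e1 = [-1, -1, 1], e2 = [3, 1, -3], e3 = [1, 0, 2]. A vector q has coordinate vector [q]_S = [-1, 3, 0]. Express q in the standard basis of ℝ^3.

[10, 4, -10]

By definition q = -e1 + 3e2 + 0·e3.
Summing componentwise gives [10, 4, -10].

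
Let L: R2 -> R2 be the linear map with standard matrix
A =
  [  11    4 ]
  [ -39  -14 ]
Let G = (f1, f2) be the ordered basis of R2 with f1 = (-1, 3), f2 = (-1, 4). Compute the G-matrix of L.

Let P have columns f1, f2. Then [L]_G = P^(-1) A P.
Here det P = -1, so P^(-1) is integer; computing A P first and then P^(-1)(A P) gives [[-1, -3], [0, -2]].

[[-1, -3], [0, -2]]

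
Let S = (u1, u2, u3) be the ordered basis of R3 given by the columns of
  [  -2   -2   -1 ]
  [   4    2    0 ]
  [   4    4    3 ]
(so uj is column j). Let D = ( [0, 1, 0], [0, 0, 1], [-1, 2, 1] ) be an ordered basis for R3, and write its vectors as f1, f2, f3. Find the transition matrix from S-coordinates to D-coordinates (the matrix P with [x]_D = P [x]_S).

[[0, -2, -2], [2, 2, 2], [2, 2, 1]]

Column j of P is [uj]_D, since P maps S-coordinates to D-coordinates.
Expressing u1 in D: u1 = 0·f1 + 2f2 + 2f3, so column 1 of P is [0, 2, 2].
Doing the same for each uj gives P = [[0, -2, -2], [2, 2, 2], [2, 2, 1]].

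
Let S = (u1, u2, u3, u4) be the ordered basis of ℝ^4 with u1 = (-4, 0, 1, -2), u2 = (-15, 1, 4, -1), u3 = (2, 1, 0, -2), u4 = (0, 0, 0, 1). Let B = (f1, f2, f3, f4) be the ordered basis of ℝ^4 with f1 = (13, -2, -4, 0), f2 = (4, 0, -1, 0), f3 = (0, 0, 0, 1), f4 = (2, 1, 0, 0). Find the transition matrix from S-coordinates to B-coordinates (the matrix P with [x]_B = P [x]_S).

[[0, -1, 0, 0], [-1, 0, 0, 0], [-2, -1, -2, 1], [0, -1, 1, 0]]

Let M have columns uj and N have columns fj. Then for every x, N [x]_B = x = M [x]_S, so P = N^(-1) M.
Since det N = -1, N^(-1) has integer entries; multiplying gives P = [[0, -1, 0, 0], [-1, 0, 0, 0], [-2, -1, -2, 1], [0, -1, 1, 0]].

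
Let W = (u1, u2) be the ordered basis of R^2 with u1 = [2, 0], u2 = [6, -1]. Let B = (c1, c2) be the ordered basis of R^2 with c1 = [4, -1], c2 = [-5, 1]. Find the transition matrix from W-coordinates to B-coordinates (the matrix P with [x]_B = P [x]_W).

Column j of P is [uj]_B, since P maps W-coordinates to B-coordinates.
Expressing u1 in B: u1 = -2c1 - 2c2, so column 1 of P is [-2, -2].
Doing the same for each uj gives P = [[-2, -1], [-2, -2]].

[[-2, -1], [-2, -2]]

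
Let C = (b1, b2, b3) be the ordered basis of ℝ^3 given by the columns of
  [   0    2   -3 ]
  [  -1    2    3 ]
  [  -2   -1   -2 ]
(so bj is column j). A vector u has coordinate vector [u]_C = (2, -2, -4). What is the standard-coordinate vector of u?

By definition u = 2b1 - 2b2 - 4b3.
Summing componentwise gives (8, -18, 6).

(8, -18, 6)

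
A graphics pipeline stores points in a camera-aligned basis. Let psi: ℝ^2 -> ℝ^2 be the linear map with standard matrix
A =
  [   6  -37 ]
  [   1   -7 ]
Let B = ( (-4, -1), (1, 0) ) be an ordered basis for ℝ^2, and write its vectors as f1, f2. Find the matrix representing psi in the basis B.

[[-3, -1], [1, 2]]

The j-th column of [psi]_B is [psi(fj)]_B.
psi(f1) = A f1 = (13, 3) = -3f1 + f2, so column 1 is (-3, 1).
Repeating for f2 and assembling the columns gives [[-3, -1], [1, 2]].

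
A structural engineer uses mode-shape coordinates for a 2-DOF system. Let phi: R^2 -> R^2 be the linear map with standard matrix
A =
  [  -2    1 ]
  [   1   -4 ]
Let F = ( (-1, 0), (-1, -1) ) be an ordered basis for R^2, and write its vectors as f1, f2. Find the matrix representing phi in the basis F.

[[-3, 2], [1, -3]]

With P the matrix whose columns are f1, f2, [phi]_F = P^(-1) A P.
Column by column: phi(f1) = A f1 = (2, -1); its F-coordinates (-3, 1) give column 1.
Continuing for each basis vector yields [phi]_F = [[-3, 2], [1, -3]].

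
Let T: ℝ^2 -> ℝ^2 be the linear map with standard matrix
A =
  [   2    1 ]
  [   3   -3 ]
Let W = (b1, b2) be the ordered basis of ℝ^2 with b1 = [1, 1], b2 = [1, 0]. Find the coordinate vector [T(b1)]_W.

[0, 3]

Column 1 of [T]_W is the W-coordinate vector of T(b1).
In standard coordinates T(b1) = A b1 = [3, 0].
Converting to W: [3, 0] = 0·b1 + 3b2, so the coordinate vector is [0, 3].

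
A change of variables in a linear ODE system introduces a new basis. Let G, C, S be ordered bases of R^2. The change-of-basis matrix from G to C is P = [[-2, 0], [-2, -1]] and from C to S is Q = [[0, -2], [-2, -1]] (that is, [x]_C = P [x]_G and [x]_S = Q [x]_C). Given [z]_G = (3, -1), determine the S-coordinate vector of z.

First [z]_C = P [z]_G = (-6, -5).
Then [z]_S = Q [z]_C = (10, 17).

(10, 17)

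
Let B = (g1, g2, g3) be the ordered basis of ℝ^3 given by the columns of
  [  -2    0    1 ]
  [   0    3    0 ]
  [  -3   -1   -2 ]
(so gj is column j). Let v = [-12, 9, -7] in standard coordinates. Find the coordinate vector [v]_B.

[4, 3, -4]

Write v = c_1 g1 + ... + c_3 g3 and solve for the c_i.
Row-reducing the augmented matrix [M | v] gives c = (4, 3, -4).
Check: 4g1 + 3g2 - 4g3 = [-12, 9, -7].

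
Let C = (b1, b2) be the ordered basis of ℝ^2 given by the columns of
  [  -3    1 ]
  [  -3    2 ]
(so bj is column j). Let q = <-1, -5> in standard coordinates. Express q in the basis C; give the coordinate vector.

<-1, -4>

Write q = c_1 b1 + c_2 b2 and solve for the c_i.
System: -3c_1 + c_2 = -1, -3c_1 + 2c_2 = -5; solving gives c_1 = -1, c_2 = -4.
Check: -b1 - 4b2 = <-1, -5>.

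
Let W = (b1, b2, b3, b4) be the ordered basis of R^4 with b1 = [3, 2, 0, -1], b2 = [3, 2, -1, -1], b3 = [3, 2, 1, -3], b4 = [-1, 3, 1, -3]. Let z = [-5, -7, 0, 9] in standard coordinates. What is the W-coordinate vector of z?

[3, -3, -2, -1]

Write z = c_1 b1 + ... + c_4 b4 and solve for the c_i.
Row-reducing the augmented matrix [M | z] gives c = (3, -3, -2, -1).
Check: 3b1 - 3b2 - 2b3 - b4 = [-5, -7, 0, 9].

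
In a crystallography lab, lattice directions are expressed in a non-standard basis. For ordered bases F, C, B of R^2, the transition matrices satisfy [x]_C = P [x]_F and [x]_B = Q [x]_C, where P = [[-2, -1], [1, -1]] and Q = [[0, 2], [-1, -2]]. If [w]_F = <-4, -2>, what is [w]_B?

<-4, -6>

Apply P to get C-coordinates <10, -2>, then Q to get B-coordinates.
The result is [w]_B = <-4, -6>.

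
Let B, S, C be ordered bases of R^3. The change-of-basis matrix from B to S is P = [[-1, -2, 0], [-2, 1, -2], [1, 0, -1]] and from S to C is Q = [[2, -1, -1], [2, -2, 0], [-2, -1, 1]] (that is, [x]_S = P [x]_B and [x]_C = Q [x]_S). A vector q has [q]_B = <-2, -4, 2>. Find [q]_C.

Apply P to get S-coordinates <10, -4, -4>, then Q to get C-coordinates.
The result is [q]_C = <28, 28, -20>.

<28, 28, -20>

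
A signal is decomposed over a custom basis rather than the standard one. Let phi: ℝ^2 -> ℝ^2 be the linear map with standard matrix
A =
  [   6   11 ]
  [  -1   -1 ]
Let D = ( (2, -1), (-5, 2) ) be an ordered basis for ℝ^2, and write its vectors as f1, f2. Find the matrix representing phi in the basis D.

The j-th column of [phi]_D is [phi(fj)]_D.
phi(f1) = A f1 = (1, -1) = 3f1 + f2, so column 1 is (3, 1).
Repeating for f2 and assembling the columns gives [[3, 1], [1, 2]].

[[3, 1], [1, 2]]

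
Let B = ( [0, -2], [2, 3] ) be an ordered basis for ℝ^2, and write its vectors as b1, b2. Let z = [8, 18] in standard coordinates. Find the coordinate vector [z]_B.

[-3, 4]

We seek scalars with c_1 b1 + c_2 b2 = z; equivalently solve M c = z where the columns of M are b1, b2.
System: 0c_1 + 2c_2 = 8, -2c_1 + 3c_2 = 18; solving gives c_1 = -3, c_2 = 4.
Check: -3b1 + 4b2 = [8, 18].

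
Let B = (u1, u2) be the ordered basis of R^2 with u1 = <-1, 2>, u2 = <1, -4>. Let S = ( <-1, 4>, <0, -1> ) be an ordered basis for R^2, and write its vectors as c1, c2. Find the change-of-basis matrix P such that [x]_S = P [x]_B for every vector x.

[[1, -1], [2, 0]]

Column j of P is [uj]_S, since P maps B-coordinates to S-coordinates.
Expressing u1 in S: u1 = c1 + 2c2, so column 1 of P is <1, 2>.
Doing the same for each uj gives P = [[1, -1], [2, 0]].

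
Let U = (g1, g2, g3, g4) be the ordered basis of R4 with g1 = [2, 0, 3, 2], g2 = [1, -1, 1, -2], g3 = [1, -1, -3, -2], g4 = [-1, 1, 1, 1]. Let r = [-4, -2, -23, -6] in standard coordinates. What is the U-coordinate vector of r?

[-3, -4, 2, -4]

Write r = c_1 g1 + ... + c_4 g4 and solve for the c_i.
Gaussian elimination on [M | r] yields c = (-3, -4, 2, -4).
Check: -3g1 - 4g2 + 2g3 - 4g4 = [-4, -2, -23, -6].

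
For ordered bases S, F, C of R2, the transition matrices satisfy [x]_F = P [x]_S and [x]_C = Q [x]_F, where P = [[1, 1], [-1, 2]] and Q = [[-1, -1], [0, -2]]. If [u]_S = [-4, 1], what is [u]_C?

First [u]_F = P [u]_S = [-3, 6].
Then [u]_C = Q [u]_F = [-3, -12].

[-3, -12]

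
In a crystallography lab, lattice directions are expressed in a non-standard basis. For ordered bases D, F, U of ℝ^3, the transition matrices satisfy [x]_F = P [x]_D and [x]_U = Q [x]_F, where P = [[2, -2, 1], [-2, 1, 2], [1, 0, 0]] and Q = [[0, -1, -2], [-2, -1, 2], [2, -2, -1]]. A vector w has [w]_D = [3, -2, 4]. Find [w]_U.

[-6, -22, 25]

First [w]_F = P [w]_D = [14, 0, 3].
Then [w]_U = Q [w]_F = [-6, -22, 25].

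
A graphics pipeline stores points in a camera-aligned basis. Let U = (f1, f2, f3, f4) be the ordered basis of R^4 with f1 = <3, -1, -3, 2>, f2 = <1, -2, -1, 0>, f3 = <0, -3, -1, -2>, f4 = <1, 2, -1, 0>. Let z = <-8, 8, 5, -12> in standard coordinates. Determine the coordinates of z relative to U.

We seek scalars with c_1 f1 + ... + c_4 f4 = z; equivalently solve M c = z where the columns of M are f1, ..., f4.
Solving this 4x4 system gives c = (-3, -3, 3, 4).
Check: -3f1 - 3f2 + 3f3 + 4f4 = <-8, 8, 5, -12>.

<-3, -3, 3, 4>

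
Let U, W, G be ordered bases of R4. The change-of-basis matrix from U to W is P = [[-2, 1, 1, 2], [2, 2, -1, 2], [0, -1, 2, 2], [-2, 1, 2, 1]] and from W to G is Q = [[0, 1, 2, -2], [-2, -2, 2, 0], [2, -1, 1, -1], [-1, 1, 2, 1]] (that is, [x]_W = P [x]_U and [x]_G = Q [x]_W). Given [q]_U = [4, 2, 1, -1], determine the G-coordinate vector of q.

Composing the changes, [q]_G = Q P [q]_U.
Q P = [[6, -2, -1, 4], [0, -8, 4, -4], [-4, -2, 3, 3], [2, 0, 4, 5]]; applying this to [4, 2, 1, -1] gives [15, -8, -20, 7].

[15, -8, -20, 7]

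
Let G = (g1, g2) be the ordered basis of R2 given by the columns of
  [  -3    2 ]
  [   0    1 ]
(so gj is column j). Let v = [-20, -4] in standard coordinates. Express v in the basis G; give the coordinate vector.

[4, -4]

[v]_G is the unique c with M c = v, where M has columns g1, g2.
System: -3c_1 + 2c_2 = -20, 0c_1 + c_2 = -4; solving gives c_1 = 4, c_2 = -4.
Check: 4g1 - 4g2 = [-20, -4].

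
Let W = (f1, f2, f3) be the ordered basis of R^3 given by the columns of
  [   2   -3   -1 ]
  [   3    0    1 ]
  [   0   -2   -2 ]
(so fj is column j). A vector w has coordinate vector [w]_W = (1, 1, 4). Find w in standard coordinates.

(-5, 7, -10)

By definition w = f1 + f2 + 4f3.
Summing componentwise gives (-5, 7, -10).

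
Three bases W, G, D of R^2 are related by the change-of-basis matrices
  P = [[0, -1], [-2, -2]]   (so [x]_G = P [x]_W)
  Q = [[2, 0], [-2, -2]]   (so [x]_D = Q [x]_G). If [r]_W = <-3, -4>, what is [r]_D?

<8, -36>

Apply P to get G-coordinates <4, 14>, then Q to get D-coordinates.
The result is [r]_D = <8, -36>.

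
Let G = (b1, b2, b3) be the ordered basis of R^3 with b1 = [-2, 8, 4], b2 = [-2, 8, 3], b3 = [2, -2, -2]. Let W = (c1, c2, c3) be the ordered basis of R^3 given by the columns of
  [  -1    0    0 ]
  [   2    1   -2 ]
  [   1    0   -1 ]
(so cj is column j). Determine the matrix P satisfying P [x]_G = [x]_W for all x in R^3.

Let M have columns bj and N have columns cj. Then for every x, N [x]_W = x = M [x]_G, so P = N^(-1) M.
Since det N = 1, N^(-1) has integer entries; multiplying gives P = [[2, 2, -2], [0, 2, 2], [-2, -1, 0]].

[[2, 2, -2], [0, 2, 2], [-2, -1, 0]]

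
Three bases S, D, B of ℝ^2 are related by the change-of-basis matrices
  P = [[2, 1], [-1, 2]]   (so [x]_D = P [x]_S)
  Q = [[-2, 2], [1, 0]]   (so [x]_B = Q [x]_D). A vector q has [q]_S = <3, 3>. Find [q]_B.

First [q]_D = P [q]_S = <9, 3>.
Then [q]_B = Q [q]_D = <-12, 9>.

<-12, 9>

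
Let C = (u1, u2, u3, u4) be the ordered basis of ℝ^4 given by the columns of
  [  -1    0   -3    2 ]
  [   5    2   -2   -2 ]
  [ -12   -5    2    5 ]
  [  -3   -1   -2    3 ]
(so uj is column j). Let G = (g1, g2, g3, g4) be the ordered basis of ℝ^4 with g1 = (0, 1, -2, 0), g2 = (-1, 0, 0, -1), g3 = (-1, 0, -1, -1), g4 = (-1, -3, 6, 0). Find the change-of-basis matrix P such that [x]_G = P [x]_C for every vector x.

Let M have columns uj and N have columns gj. Then for every x, N [x]_G = x = M [x]_C, so P = N^(-1) M.
Since det N = -1, N^(-1) has integer entries; multiplying gives P = [[-1, -1, 1, 1], [1, 0, 0, -2], [2, 1, 2, -1], [-2, -1, 1, 1]].

[[-1, -1, 1, 1], [1, 0, 0, -2], [2, 1, 2, -1], [-2, -1, 1, 1]]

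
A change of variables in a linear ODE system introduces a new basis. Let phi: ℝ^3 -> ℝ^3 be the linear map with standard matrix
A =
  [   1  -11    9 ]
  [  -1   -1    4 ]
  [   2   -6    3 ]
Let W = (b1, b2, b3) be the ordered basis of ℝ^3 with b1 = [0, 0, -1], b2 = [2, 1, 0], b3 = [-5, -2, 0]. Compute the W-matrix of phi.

With P the matrix whose columns are b1, ..., b3, [phi]_W = P^(-1) A P.
Column by column: phi(b1) = A b1 = [-9, -4, -3]; its W-coordinates [3, -2, 1] give column 1.
Continuing for each basis vector yields [phi]_W = [[3, 2, -2], [-2, 3, 1], [1, 3, -3]].

[[3, 2, -2], [-2, 3, 1], [1, 3, -3]]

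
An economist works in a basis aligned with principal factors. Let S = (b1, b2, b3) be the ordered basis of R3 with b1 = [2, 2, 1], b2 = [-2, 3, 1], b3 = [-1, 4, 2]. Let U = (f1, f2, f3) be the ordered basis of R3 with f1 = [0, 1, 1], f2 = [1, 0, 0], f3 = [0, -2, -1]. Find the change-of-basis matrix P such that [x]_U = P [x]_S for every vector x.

Column j of P is [bj]_U, since P maps S-coordinates to U-coordinates.
Expressing b1 in U: b1 = 0·f1 + 2f2 - f3, so column 1 of P is [0, 2, -1].
Doing the same for each bj gives P = [[0, -1, 0], [2, -2, -1], [-1, -2, -2]].

[[0, -1, 0], [2, -2, -1], [-1, -2, -2]]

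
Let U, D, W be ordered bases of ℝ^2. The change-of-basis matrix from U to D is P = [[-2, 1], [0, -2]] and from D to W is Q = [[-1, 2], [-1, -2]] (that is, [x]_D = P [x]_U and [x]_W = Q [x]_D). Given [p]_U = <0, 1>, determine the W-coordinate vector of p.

Composing the changes, [p]_W = Q P [p]_U.
Q P = [[2, -5], [2, 3]]; applying this to <0, 1> gives <-5, 3>.

<-5, 3>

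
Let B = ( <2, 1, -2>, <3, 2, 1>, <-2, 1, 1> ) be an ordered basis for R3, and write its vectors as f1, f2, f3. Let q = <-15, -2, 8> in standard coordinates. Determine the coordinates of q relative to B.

We seek scalars with c_1 f1 + ... + c_3 f3 = q; equivalently solve M c = q where the columns of M are f1, ..., f3.
Gaussian elimination on [M | q] yields c = (-3, -1, 3).
Check: -3f1 - f2 + 3f3 = <-15, -2, 8>.

<-3, -1, 3>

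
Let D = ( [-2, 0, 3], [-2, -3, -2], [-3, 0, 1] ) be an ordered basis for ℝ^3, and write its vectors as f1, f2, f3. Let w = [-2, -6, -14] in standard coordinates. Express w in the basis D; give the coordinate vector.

[-4, 2, 2]

Write w = c_1 f1 + ... + c_3 f3 and solve for the c_i.
Gaussian elimination on [M | w] yields c = (-4, 2, 2).
Check: -4f1 + 2f2 + 2f3 = [-2, -6, -14].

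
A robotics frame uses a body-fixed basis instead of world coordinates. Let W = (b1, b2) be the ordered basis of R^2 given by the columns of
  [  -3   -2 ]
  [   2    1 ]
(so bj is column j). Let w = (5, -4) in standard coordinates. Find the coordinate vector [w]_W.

(-3, 2)

Write w = c_1 b1 + c_2 b2 and solve for the c_i.
System: -3c_1 - 2c_2 = 5, 2c_1 + c_2 = -4; solving gives c_1 = -3, c_2 = 2.
Check: -3b1 + 2b2 = (5, -4).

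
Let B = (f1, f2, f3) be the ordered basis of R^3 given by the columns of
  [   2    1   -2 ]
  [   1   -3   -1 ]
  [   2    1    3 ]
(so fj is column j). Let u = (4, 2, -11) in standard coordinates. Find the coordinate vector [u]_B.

We seek scalars with c_1 f1 + ... + c_3 f3 = u; equivalently solve M c = u where the columns of M are f1, ..., f3.
Gaussian elimination on [M | u] yields c = (-1, 0, -3).
Check: -f1 + 0·f2 - 3f3 = (4, 2, -11).

(-1, 0, -3)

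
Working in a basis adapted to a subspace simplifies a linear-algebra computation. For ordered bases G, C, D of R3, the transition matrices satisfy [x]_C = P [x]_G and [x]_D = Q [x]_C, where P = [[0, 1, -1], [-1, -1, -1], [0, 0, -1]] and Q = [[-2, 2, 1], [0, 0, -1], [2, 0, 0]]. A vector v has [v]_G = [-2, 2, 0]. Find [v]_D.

[-4, 0, 4]

Composing the changes, [v]_D = Q P [v]_G.
Q P = [[-2, -4, -1], [0, 0, 1], [0, 2, -2]]; applying this to [-2, 2, 0] gives [-4, 0, 4].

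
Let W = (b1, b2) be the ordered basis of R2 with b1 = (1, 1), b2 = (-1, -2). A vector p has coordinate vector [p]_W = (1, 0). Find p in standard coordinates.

(1, 1)

p = M [p]_W, where M has columns b1, b2.
Carrying out the matrix-vector product, p = (1, 1).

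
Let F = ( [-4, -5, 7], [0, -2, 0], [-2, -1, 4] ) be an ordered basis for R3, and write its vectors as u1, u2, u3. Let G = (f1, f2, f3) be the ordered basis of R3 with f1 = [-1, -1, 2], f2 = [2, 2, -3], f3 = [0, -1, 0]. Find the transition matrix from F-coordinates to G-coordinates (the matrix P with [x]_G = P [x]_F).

[[2, 0, 2], [-1, 0, 0], [1, 2, -1]]

Let M have columns uj and N have columns fj. Then for every x, N [x]_G = x = M [x]_F, so P = N^(-1) M.
Since det N = -1, N^(-1) has integer entries; multiplying gives P = [[2, 0, 2], [-1, 0, 0], [1, 2, -1]].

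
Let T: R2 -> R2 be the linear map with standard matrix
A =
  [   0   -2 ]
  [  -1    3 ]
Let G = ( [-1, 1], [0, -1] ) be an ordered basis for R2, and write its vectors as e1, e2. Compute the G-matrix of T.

[[2, -2], [-2, 1]]

The j-th column of [T]_G is [T(ej)]_G.
T(e1) = A e1 = [-2, 4] = 2e1 - 2e2, so column 1 is [2, -2].
Repeating for e2 and assembling the columns gives [[2, -2], [-2, 1]].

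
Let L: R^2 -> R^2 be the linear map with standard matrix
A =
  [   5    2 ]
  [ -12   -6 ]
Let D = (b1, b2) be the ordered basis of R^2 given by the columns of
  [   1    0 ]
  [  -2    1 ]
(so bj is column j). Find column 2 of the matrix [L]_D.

(2, -2)

Column 2 of [L]_D is the D-coordinate vector of L(b2).
In standard coordinates L(b2) = A b2 = (2, -6).
Converting to D: (2, -6) = 2b1 - 2b2, so the coordinate vector is (2, -2).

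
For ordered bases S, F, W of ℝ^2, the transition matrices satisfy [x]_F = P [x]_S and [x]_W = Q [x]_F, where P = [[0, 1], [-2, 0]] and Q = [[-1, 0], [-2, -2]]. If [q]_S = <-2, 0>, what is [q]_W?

Apply P to get F-coordinates <0, 4>, then Q to get W-coordinates.
The result is [q]_W = <0, -8>.

<0, -8>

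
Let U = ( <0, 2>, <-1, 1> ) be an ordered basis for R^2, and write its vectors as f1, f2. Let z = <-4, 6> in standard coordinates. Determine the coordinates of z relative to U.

[z]_U is the unique c with M c = z, where M has columns f1, f2.
System: 0c_1 - c_2 = -4, 2c_1 + c_2 = 6; solving gives c_1 = 1, c_2 = 4.
Check: f1 + 4f2 = <-4, 6>.

<1, 4>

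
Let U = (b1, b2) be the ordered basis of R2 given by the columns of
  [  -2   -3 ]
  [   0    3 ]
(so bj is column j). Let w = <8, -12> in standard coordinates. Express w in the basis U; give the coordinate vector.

<2, -4>

We seek scalars with c_1 b1 + c_2 b2 = w; equivalently solve M c = w where the columns of M are b1, b2.
System: -2c_1 - 3c_2 = 8, 0c_1 + 3c_2 = -12; solving gives c_1 = 2, c_2 = -4.
Check: 2b1 - 4b2 = <8, -12>.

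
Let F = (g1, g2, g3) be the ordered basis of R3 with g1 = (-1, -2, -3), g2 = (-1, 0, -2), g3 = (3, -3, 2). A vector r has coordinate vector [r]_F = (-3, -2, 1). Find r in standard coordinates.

(8, 3, 15)

By definition r = -3g1 - 2g2 + g3.
Summing componentwise gives (8, 3, 15).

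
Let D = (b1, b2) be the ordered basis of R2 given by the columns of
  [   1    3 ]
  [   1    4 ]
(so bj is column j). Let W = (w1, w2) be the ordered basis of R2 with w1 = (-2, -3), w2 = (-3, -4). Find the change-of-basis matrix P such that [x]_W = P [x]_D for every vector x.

[[1, 0], [-1, -1]]

Take x = bj: its D-coordinates are the j-th standard unit vector, so P e_j — column j of P — equals [bj]_W.
b1 = w1 - w2, giving column 1 = (1, -1); repeating for each j gives P = [[1, 0], [-1, -1]].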